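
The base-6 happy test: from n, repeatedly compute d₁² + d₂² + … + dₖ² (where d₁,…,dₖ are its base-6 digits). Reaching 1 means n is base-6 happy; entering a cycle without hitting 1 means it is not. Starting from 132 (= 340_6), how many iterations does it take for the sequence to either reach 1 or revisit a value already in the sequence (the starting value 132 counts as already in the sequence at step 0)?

9

132 = (3,4,0)_6 → 3² + 4² + 0² = 25
25 = (4,1)_6 → 4² + 1² = 17
17 = (2,5)_6 → 2² + 5² = 29
29 = (4,5)_6 → 4² + 5² = 41
41 = (1,0,5)_6 → 1² + 0² + 5² = 26
26 = (4,2)_6 → 4² + 2² = 20
20 = (3,2)_6 → 3² + 2² = 13
13 = (2,1)_6 → 2² + 1² = 5
5 = (5)_6 → 5² = 25  — 25 repeats.
That took 9 steps.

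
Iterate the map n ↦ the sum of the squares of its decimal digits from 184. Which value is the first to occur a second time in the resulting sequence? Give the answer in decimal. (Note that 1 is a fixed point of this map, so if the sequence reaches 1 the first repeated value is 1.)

184 → 81
81 → 65
65 → 61
61 → 37
37 → 58
58 → 89
89 → 145
145 → 42
42 → 20
20 → 4
4 → 16
16 → 37  — 37 already appeared earlier.

37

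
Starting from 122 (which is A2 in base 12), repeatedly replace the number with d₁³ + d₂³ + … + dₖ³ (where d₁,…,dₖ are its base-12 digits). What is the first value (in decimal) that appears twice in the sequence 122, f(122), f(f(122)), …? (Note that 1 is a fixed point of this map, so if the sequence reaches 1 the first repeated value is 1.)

1008

122 = (10,2)_12 → 10³ + 2³ = 1000 + 8 = 1008
1008 = (7,0,0)_12 → 7³ + 0³ + 0³ = 343 + 0 + 0 = 343
343 = (2,4,7)_12 → 2³ + 4³ + 7³ = 8 + 64 + 343 = 415
415 = (2,10,7)_12 → 2³ + 10³ + 7³ = 8 + 1000 + 343 = 1351
1351 = (9,4,7)_12 → 9³ + 4³ + 7³ = 729 + 64 + 343 = 1136
1136 = (7,10,8)_12 → 7³ + 10³ + 8³ = 343 + 1000 + 512 = 1855
1855 = (1,0,10,7)_12 → 1³ + 0³ + 10³ + 7³ = 1 + 0 + 1000 + 343 = 1344
1344 = (9,4,0)_12 → 9³ + 4³ + 0³ = 729 + 64 + 0 = 793
793 = (5,6,1)_12 → 5³ + 6³ + 1³ = 125 + 216 + 1 = 342
342 = (2,4,6)_12 → 2³ + 4³ + 6³ = 8 + 64 + 216 = 288
288 = (2,0,0)_12 → 2³ + 0³ + 0³ = 8 + 0 + 0 = 8
8 = (8)_12 → 8³ = 512
512 = (3,6,8)_12 → 3³ + 6³ + 8³ = 27 + 216 + 512 = 755
755 = (5,2,11)_12 → 5³ + 2³ + 11³ = 125 + 8 + 1331 = 1464
1464 = (10,2,0)_12 → 10³ + 2³ + 0³ = 1000 + 8 + 0 = 1008  — 1008 already appeared earlier.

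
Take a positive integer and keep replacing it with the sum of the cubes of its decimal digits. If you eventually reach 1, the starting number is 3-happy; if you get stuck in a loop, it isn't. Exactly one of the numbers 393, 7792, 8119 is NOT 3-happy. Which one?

393: 393 → 783 → 882 → 1032 → 36 → 243 → 99 → 1458 → 702 → 351 → 153 → 153  — repeats 153 (not 3-happy)
7792: 7792 → 1423 → 100 → 1  — reaches 1 (3-happy)
8119: 8119 → 1243 → 100 → 1  — reaches 1 (3-happy)

393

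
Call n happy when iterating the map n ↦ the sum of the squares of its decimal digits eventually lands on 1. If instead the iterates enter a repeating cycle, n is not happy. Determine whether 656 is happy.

happy

656 → 6² + 5² + 6² = 36 + 25 + 36 = 97
97 → 9² + 7² = 81 + 49 = 130
130 → 1² + 3² + 0² = 1 + 9 + 0 = 10
10 → 1² + 0² = 1 + 0 = 1  — reached 1.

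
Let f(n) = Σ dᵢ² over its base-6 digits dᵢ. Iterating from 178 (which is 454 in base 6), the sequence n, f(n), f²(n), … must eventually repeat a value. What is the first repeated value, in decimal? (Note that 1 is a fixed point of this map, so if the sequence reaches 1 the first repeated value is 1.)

17

178 = (4,5,4)_6 → 4² + 5² + 4² = 57
57 = (1,3,3)_6 → 1² + 3² + 3² = 19
19 = (3,1)_6 → 3² + 1² = 10
10 = (1,4)_6 → 1² + 4² = 17
17 = (2,5)_6 → 2² + 5² = 29
29 = (4,5)_6 → 4² + 5² = 41
41 = (1,0,5)_6 → 1² + 0² + 5² = 26
26 = (4,2)_6 → 4² + 2² = 20
20 = (3,2)_6 → 3² + 2² = 13
13 = (2,1)_6 → 2² + 1² = 5
5 = (5)_6 → 5² = 25
25 = (4,1)_6 → 4² + 1² = 17  — 17 already appeared earlier.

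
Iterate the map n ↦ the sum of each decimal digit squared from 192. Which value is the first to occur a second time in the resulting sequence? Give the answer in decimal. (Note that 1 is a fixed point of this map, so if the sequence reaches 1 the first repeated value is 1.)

192 → 1² + 9² + 2² = 1 + 81 + 4 = 86
86 → 8² + 6² = 64 + 36 = 100
100 → 1² + 0² + 0² = 1 + 0 + 0 = 1  — reached the fixed point 1.
1 → 1, so 1 is the first repeated value.

1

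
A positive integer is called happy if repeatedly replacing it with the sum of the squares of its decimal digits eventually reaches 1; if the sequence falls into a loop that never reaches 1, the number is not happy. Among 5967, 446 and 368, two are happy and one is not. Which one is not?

5967

5967: 5967 → 191 → 83 → 73 → 58 → 89 → 145 → 42 → 20 → 4 → 16 → 37 → 58  — repeats 58 (not happy)
446: 446 → 68 → 100 → 1  — reaches 1 (happy)
368: 368 → 109 → 82 → 68 → 100 → 1  — reaches 1 (happy)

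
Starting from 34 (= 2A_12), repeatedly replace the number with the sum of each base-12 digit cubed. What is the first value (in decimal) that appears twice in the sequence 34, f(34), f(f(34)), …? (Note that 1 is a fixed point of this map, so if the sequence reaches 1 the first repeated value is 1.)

34 = (2,10)_12 → 2³ + 10³ = 1008
1008 = (7,0,0)_12 → 7³ + 0³ + 0³ = 343
343 = (2,4,7)_12 → 2³ + 4³ + 7³ = 415
415 = (2,10,7)_12 → 2³ + 10³ + 7³ = 1351
1351 = (9,4,7)_12 → 9³ + 4³ + 7³ = 1136
1136 = (7,10,8)_12 → 7³ + 10³ + 8³ = 1855
1855 = (1,0,10,7)_12 → 1³ + 0³ + 10³ + 7³ = 1344
1344 = (9,4,0)_12 → 9³ + 4³ + 0³ = 793
793 = (5,6,1)_12 → 5³ + 6³ + 1³ = 342
342 = (2,4,6)_12 → 2³ + 4³ + 6³ = 288
288 = (2,0,0)_12 → 2³ + 0³ + 0³ = 8
8 = (8)_12 → 8³ = 512
512 = (3,6,8)_12 → 3³ + 6³ + 8³ = 755
755 = (5,2,11)_12 → 5³ + 2³ + 11³ = 1464
1464 = (10,2,0)_12 → 10³ + 2³ + 0³ = 1008  — 1008 already appeared earlier.

1008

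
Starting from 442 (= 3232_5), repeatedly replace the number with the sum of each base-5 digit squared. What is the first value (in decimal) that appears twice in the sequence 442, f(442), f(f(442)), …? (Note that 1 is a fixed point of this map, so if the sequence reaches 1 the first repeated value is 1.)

442 = (3,2,3,2)_5 → 3² + 2² + 3² + 2² = 9 + 4 + 9 + 4 = 26
26 = (1,0,1)_5 → 1² + 0² + 1² = 1 + 0 + 1 = 2
2 = (2)_5 → 2² = 4
4 = (4)_5 → 4² = 16
16 = (3,1)_5 → 3² + 1² = 9 + 1 = 10
10 = (2,0)_5 → 2² + 0² = 4 + 0 = 4  — 4 already appeared earlier.

4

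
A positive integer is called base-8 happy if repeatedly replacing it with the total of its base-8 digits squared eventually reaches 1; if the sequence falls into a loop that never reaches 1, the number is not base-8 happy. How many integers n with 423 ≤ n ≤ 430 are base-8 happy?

423: 423 → 101 → 42 → 29 → 34 → 20 → 20  — not base-8 happy
424: 424 → 61 → 74 → 6 → 36 → 32 → 16 → 4 → 16  — not base-8 happy
425: 425 → 62 → 85 → 30 → 45 → 50 → 40 → 25 → 10 → 5 → 25  — not base-8 happy
426: 426 → 65 → 2 → 4 → 16 → 4  — not base-8 happy
427: 427 → 70 → 37 → 41 → 26 → 13 → 26  — not base-8 happy
428: 428 → 77 → 27 → 18 → 8 → 1  — base-8 happy
429: 429 → 86 → 41 → 26 → 13 → 26  — not base-8 happy
430: 430 → 97 → 18 → 8 → 1  — base-8 happy
base-8 happy: 428, 430

2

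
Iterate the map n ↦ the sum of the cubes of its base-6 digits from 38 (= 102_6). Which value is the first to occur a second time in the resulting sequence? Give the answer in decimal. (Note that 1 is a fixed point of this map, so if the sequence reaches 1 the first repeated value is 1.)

38 = (1,0,2)_6 → 1³ + 0³ + 2³ = 1 + 0 + 8 = 9
9 = (1,3)_6 → 1³ + 3³ = 1 + 27 = 28
28 = (4,4)_6 → 4³ + 4³ = 64 + 64 = 128
128 = (3,3,2)_6 → 3³ + 3³ + 2³ = 27 + 27 + 8 = 62
62 = (1,4,2)_6 → 1³ + 4³ + 2³ = 1 + 64 + 8 = 73
73 = (2,0,1)_6 → 2³ + 0³ + 1³ = 8 + 0 + 1 = 9  — 9 already appeared earlier.

9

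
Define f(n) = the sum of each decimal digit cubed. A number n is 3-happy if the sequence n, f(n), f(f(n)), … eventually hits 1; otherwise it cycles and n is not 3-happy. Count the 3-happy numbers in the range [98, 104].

98: 98 → 1241 → 74 → 407 → 407  — not 3-happy
99: 99 → 1458 → 702 → 351 → 153 → 153  — not 3-happy
100: 100 → 1  — 3-happy
101: 101 → 2 → 8 → 512 → 134 → 92 → 737 → 713 → 371 → 371  — not 3-happy
102: 102 → 9 → 729 → 1080 → 513 → 153 → 153  — not 3-happy
103: 103 → 28 → 520 → 133 → 55 → 250 → 133  — not 3-happy
104: 104 → 65 → 341 → 92 → 737 → 713 → 371 → 371  — not 3-happy
3-happy: 100

1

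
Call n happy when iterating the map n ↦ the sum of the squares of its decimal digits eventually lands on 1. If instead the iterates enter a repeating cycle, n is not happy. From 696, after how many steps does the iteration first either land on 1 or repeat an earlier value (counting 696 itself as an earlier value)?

696 → 6² + 9² + 6² = 36 + 81 + 36 = 153
153 → 1² + 5² + 3² = 1 + 25 + 9 = 35
35 → 3² + 5² = 9 + 25 = 34
34 → 3² + 4² = 9 + 16 = 25
25 → 2² + 5² = 4 + 25 = 29
29 → 2² + 9² = 4 + 81 = 85
85 → 8² + 5² = 64 + 25 = 89
89 → 8² + 9² = 64 + 81 = 145
145 → 1² + 4² + 5² = 1 + 16 + 25 = 42
42 → 4² + 2² = 16 + 4 = 20
20 → 2² + 0² = 4 + 0 = 4
4 → 4² = 16
16 → 1² + 6² = 1 + 36 = 37
37 → 3² + 7² = 9 + 49 = 58
58 → 5² + 8² = 25 + 64 = 89  — 89 repeats.
That took 15 steps.

15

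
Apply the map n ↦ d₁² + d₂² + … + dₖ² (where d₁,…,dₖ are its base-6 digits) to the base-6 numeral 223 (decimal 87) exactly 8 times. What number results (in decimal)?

87 = (2,2,3)_6 → 17
17 = (2,5)_6 → 29
29 = (4,5)_6 → 41
41 = (1,0,5)_6 → 26
26 = (4,2)_6 → 20
20 = (3,2)_6 → 13
13 = (2,1)_6 → 5
5 = (5)_6 → 25

25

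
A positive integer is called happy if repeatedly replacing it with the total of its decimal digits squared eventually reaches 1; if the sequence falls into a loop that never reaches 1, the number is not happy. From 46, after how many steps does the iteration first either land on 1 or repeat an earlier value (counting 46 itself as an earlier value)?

46 → 52
52 → 29
29 → 85
85 → 89
89 → 145
145 → 42
42 → 20
20 → 4
4 → 16
16 → 37
37 → 58
58 → 89  — 89 repeats.
That took 12 steps.

12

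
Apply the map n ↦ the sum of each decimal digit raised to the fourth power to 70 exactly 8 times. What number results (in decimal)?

4514

70 → 7⁴ + 0⁴ = 2401
2401 → 2⁴ + 4⁴ + 0⁴ + 1⁴ = 273
273 → 2⁴ + 7⁴ + 3⁴ = 2498
2498 → 2⁴ + 4⁴ + 9⁴ + 8⁴ = 10929
10929 → 1⁴ + 0⁴ + 9⁴ + 2⁴ + 9⁴ = 13139
13139 → 1⁴ + 3⁴ + 1⁴ + 3⁴ + 9⁴ = 6725
6725 → 6⁴ + 7⁴ + 2⁴ + 5⁴ = 4338
4338 → 4⁴ + 3⁴ + 3⁴ + 8⁴ = 4514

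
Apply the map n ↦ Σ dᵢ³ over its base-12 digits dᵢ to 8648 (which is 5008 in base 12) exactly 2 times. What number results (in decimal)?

8648 = (5,0,0,8)_12 → 5³ + 0³ + 0³ + 8³ = 125 + 0 + 0 + 512 = 637
637 = (4,5,1)_12 → 4³ + 5³ + 1³ = 64 + 125 + 1 = 190

190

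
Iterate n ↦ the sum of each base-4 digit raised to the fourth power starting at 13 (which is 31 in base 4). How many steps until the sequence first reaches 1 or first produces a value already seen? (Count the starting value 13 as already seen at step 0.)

6

13 = (3,1)_4 → 82
82 = (1,1,0,2)_4 → 18
18 = (1,0,2)_4 → 17
17 = (1,0,1)_4 → 2
2 = (2)_4 → 16
16 = (1,0,0)_4 → 1  — reached 1.
That took 6 steps.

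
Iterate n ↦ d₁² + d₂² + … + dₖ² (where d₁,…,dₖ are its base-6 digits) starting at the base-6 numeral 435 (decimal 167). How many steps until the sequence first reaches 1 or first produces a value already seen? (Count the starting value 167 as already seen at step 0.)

12

167 = (4,3,5)_6 → 50
50 = (1,2,2)_6 → 9
9 = (1,3)_6 → 10
10 = (1,4)_6 → 17
17 = (2,5)_6 → 29
29 = (4,5)_6 → 41
41 = (1,0,5)_6 → 26
26 = (4,2)_6 → 20
20 = (3,2)_6 → 13
13 = (2,1)_6 → 5
5 = (5)_6 → 25
25 = (4,1)_6 → 17  — 17 repeats.
That took 12 steps.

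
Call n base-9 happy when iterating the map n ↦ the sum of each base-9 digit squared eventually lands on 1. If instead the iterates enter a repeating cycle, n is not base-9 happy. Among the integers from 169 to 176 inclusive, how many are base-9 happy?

1

169: 169 → 53 → 89 → 65 → 53  — not base-9 happy
170: 170 → 68 → 74 → 68  — not base-9 happy
171: 171 → 5 → 25 → 53 → 89 → 65 → 53  — not base-9 happy
172: 172 → 6 → 36 → 16 → 50 → 50  — not base-9 happy
173: 173 → 9 → 1  — base-9 happy
174: 174 → 14 → 26 → 68 → 74 → 68  — not base-9 happy
175: 175 → 21 → 13 → 17 → 65 → 53 → 89 → 65  — not base-9 happy
176: 176 → 30 → 18 → 4 → 16 → 50 → 50  — not base-9 happy
base-9 happy: 173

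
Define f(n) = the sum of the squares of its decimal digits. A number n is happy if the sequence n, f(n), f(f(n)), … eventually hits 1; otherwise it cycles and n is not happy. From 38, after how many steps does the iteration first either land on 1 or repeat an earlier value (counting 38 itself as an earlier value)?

38 → 3² + 8² = 9 + 64 = 73
73 → 7² + 3² = 49 + 9 = 58
58 → 5² + 8² = 25 + 64 = 89
89 → 8² + 9² = 64 + 81 = 145
145 → 1² + 4² + 5² = 1 + 16 + 25 = 42
42 → 4² + 2² = 16 + 4 = 20
20 → 2² + 0² = 4 + 0 = 4
4 → 4² = 16
16 → 1² + 6² = 1 + 36 = 37
37 → 3² + 7² = 9 + 49 = 58  — 58 repeats.
That took 10 steps.

10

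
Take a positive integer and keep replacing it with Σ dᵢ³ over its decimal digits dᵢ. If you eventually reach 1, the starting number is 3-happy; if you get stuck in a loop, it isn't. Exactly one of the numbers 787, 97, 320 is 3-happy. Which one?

787

787: 787 → 1198 → 1243 → 100 → 1  — reaches 1 (3-happy)
97: 97 → 1072 → 352 → 160 → 217 → 352  — repeats 352 (not 3-happy)
320: 320 → 35 → 152 → 134 → 92 → 737 → 713 → 371 → 371  — repeats 371 (not 3-happy)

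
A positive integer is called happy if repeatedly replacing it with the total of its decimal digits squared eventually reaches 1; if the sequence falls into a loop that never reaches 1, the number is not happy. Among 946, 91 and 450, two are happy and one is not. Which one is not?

450

946: 946 → 133 → 19 → 82 → 68 → 100 → 1  — reaches 1 (happy)
91: 91 → 82 → 68 → 100 → 1  — reaches 1 (happy)
450: 450 → 41 → 17 → 50 → 25 → 29 → 85 → 89 → 145 → 42 → 20 → 4 → 16 → 37 → 58 → 89  — repeats 89 (not happy)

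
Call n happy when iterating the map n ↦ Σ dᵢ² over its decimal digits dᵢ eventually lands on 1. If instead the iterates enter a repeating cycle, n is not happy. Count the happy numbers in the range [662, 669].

1

662: 662 → 76 → 85 → 89 → 145 → 42 → 20 → 4 → 16 → 37 → 58 → 89  — not happy
663: 663 → 81 → 65 → 61 → 37 → 58 → 89 → 145 → 42 → 20 → 4 → 16 → 37  — not happy
664: 664 → 88 → 128 → 69 → 117 → 51 → 26 → 40 → 16 → 37 → 58 → 89 → 145 → 42 → 20 → 4 → 16  — not happy
665: 665 → 97 → 130 → 10 → 1  — happy
666: 666 → 108 → 65 → 61 → 37 → 58 → 89 → 145 → 42 → 20 → 4 → 16 → 37  — not happy
667: 667 → 121 → 6 → 36 → 45 → 41 → 17 → 50 → 25 → 29 → 85 → 89 → 145 → 42 → 20 → 4 → 16 → 37 → 58 → 89  — not happy
668: 668 → 136 → 46 → 52 → 29 → 85 → 89 → 145 → 42 → 20 → 4 → 16 → 37 → 58 → 89  — not happy
669: 669 → 153 → 35 → 34 → 25 → 29 → 85 → 89 → 145 → 42 → 20 → 4 → 16 → 37 → 58 → 89  — not happy
happy: 665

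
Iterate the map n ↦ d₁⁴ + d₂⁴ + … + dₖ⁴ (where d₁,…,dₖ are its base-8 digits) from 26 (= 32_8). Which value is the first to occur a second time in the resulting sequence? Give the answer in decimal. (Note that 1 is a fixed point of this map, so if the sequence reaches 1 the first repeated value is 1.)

26 = (3,2)_8 → 3⁴ + 2⁴ = 97
97 = (1,4,1)_8 → 1⁴ + 4⁴ + 1⁴ = 258
258 = (4,0,2)_8 → 4⁴ + 0⁴ + 2⁴ = 272
272 = (4,2,0)_8 → 4⁴ + 2⁴ + 0⁴ = 272  — 272 already appeared earlier.

272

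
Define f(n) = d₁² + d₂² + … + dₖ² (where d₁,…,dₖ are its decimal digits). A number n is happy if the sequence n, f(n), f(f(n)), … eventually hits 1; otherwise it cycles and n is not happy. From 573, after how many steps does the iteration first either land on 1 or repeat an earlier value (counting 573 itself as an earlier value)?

11

573 → 5² + 7² + 3² = 83
83 → 8² + 3² = 73
73 → 7² + 3² = 58
58 → 5² + 8² = 89
89 → 8² + 9² = 145
145 → 1² + 4² + 5² = 42
42 → 4² + 2² = 20
20 → 2² + 0² = 4
4 → 4² = 16
16 → 1² + 6² = 37
37 → 3² + 7² = 58  — 58 repeats.
That took 11 steps.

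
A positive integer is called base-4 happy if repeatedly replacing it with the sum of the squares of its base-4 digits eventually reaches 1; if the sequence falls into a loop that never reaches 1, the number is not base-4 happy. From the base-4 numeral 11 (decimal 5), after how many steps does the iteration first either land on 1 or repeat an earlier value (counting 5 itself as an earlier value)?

3

5 = (1,1)_4 → 1² + 1² = 1 + 1 = 2
2 = (2)_4 → 2² = 4
4 = (1,0)_4 → 1² + 0² = 1 + 0 = 1  — reached 1.
That took 3 steps.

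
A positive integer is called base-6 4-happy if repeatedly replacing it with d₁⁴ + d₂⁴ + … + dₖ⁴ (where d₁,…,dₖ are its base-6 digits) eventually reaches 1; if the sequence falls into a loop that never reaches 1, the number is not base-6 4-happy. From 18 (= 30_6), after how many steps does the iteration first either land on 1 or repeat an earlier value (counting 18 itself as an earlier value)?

12

18 = (3,0)_6 → 3⁴ + 0⁴ = 81 + 0 = 81
81 = (2,1,3)_6 → 2⁴ + 1⁴ + 3⁴ = 16 + 1 + 81 = 98
98 = (2,4,2)_6 → 2⁴ + 4⁴ + 2⁴ = 16 + 256 + 16 = 288
288 = (1,2,0,0)_6 → 1⁴ + 2⁴ + 0⁴ + 0⁴ = 1 + 16 + 0 + 0 = 17
17 = (2,5)_6 → 2⁴ + 5⁴ = 16 + 625 = 641
641 = (2,5,4,5)_6 → 2⁴ + 5⁴ + 4⁴ + 5⁴ = 16 + 625 + 256 + 625 = 1522
1522 = (1,1,0,1,4)_6 → 1⁴ + 1⁴ + 0⁴ + 1⁴ + 4⁴ = 1 + 1 + 0 + 1 + 256 = 259
259 = (1,1,1,1)_6 → 1⁴ + 1⁴ + 1⁴ + 1⁴ = 1 + 1 + 1 + 1 = 4
4 = (4)_6 → 4⁴ = 256
256 = (1,1,0,4)_6 → 1⁴ + 1⁴ + 0⁴ + 4⁴ = 1 + 1 + 0 + 256 = 258
258 = (1,1,1,0)_6 → 1⁴ + 1⁴ + 1⁴ + 0⁴ = 1 + 1 + 1 + 0 = 3
3 = (3)_6 → 3⁴ = 81  — 81 repeats.
That took 12 steps.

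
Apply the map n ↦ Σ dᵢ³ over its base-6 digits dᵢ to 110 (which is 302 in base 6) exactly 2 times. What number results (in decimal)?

110 = (3,0,2)_6 → 3³ + 0³ + 2³ = 35
35 = (5,5)_6 → 5³ + 5³ = 250

250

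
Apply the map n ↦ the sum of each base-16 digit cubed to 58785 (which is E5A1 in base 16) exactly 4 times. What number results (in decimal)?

2745

58785 = (14,5,10,1)_16 → 14³ + 5³ + 10³ + 1³ = 3870
3870 = (15,1,14)_16 → 15³ + 1³ + 14³ = 6120
6120 = (1,7,14,8)_16 → 1³ + 7³ + 14³ + 8³ = 3600
3600 = (14,1,0)_16 → 14³ + 1³ + 0³ = 2745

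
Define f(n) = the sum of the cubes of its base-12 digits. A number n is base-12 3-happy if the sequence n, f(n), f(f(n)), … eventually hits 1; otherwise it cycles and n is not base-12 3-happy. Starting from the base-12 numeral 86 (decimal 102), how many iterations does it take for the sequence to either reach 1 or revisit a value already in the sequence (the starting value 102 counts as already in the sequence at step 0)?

102 = (8,6)_12 → 8³ + 6³ = 728
728 = (5,0,8)_12 → 5³ + 0³ + 8³ = 637
637 = (4,5,1)_12 → 4³ + 5³ + 1³ = 190
190 = (1,3,10)_12 → 1³ + 3³ + 10³ = 1028
1028 = (7,1,8)_12 → 7³ + 1³ + 8³ = 856
856 = (5,11,4)_12 → 5³ + 11³ + 4³ = 1520
1520 = (10,6,8)_12 → 10³ + 6³ + 8³ = 1728
1728 = (1,0,0,0)_12 → 1³ + 0³ + 0³ + 0³ = 1  — reached 1.
That took 8 steps.

8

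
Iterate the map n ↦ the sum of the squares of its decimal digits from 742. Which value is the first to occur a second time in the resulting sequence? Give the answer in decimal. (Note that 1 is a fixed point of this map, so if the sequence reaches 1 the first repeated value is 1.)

16

742 → 69
69 → 117
117 → 51
51 → 26
26 → 40
40 → 16
16 → 37
37 → 58
58 → 89
89 → 145
145 → 42
42 → 20
20 → 4
4 → 16  — 16 already appeared earlier.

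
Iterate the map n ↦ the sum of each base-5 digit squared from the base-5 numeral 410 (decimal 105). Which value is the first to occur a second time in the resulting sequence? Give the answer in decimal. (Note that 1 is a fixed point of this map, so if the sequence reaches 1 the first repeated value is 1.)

13

105 = (4,1,0)_5 → 4² + 1² + 0² = 17
17 = (3,2)_5 → 3² + 2² = 13
13 = (2,3)_5 → 2² + 3² = 13  — 13 already appeared earlier.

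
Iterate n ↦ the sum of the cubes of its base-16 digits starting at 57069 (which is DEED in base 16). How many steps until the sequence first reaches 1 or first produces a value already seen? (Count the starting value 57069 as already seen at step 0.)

57069 = (13,14,14,13)_16 → 13³ + 14³ + 14³ + 13³ = 9882
9882 = (2,6,9,10)_16 → 2³ + 6³ + 9³ + 10³ = 1953
1953 = (7,10,1)_16 → 7³ + 10³ + 1³ = 1344
1344 = (5,4,0)_16 → 5³ + 4³ + 0³ = 189
189 = (11,13)_16 → 11³ + 13³ = 3528
3528 = (13,12,8)_16 → 13³ + 12³ + 8³ = 4437
4437 = (1,1,5,5)_16 → 1³ + 1³ + 5³ + 5³ = 252
252 = (15,12)_16 → 15³ + 12³ = 5103
5103 = (1,3,14,15)_16 → 1³ + 3³ + 14³ + 15³ = 6147
6147 = (1,8,0,3)_16 → 1³ + 8³ + 0³ + 3³ = 540
540 = (2,1,12)_16 → 2³ + 1³ + 12³ = 1737
1737 = (6,12,9)_16 → 6³ + 12³ + 9³ = 2673
2673 = (10,7,1)_16 → 10³ + 7³ + 1³ = 1344  — 1344 repeats.
That took 13 steps.

13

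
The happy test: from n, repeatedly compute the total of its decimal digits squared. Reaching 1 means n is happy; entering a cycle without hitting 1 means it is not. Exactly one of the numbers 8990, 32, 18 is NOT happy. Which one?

18

8990: 8990 → 226 → 44 → 32 → 13 → 10 → 1  — reaches 1 (happy)
32: 32 → 13 → 10 → 1  — reaches 1 (happy)
18: 18 → 65 → 61 → 37 → 58 → 89 → 145 → 42 → 20 → 4 → 16 → 37  — repeats 37 (not happy)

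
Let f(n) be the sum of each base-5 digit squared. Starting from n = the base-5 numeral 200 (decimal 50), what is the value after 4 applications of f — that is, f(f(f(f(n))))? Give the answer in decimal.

50 = (2,0,0)_5 → 2² + 0² + 0² = 4
4 = (4)_5 → 4² = 16
16 = (3,1)_5 → 3² + 1² = 10
10 = (2,0)_5 → 2² + 0² = 4

4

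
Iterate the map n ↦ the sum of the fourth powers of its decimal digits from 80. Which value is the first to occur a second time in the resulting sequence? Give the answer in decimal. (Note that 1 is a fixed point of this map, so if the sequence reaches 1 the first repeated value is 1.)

80 → 8⁴ + 0⁴ = 4096 + 0 = 4096
4096 → 4⁴ + 0⁴ + 9⁴ + 6⁴ = 256 + 0 + 6561 + 1296 = 8113
8113 → 8⁴ + 1⁴ + 1⁴ + 3⁴ = 4096 + 1 + 1 + 81 = 4179
4179 → 4⁴ + 1⁴ + 7⁴ + 9⁴ = 256 + 1 + 2401 + 6561 = 9219
9219 → 9⁴ + 2⁴ + 1⁴ + 9⁴ = 6561 + 16 + 1 + 6561 = 13139
13139 → 1⁴ + 3⁴ + 1⁴ + 3⁴ + 9⁴ = 1 + 81 + 1 + 81 + 6561 = 6725
6725 → 6⁴ + 7⁴ + 2⁴ + 5⁴ = 1296 + 2401 + 16 + 625 = 4338
4338 → 4⁴ + 3⁴ + 3⁴ + 8⁴ = 256 + 81 + 81 + 4096 = 4514
4514 → 4⁴ + 5⁴ + 1⁴ + 4⁴ = 256 + 625 + 1 + 256 = 1138
1138 → 1⁴ + 1⁴ + 3⁴ + 8⁴ = 1 + 1 + 81 + 4096 = 4179  — 4179 already appeared earlier.

4179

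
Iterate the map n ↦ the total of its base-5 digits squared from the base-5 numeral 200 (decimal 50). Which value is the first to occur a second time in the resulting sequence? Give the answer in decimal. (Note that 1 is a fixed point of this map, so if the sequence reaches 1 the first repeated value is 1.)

4

50 = (2,0,0)_5 → 2² + 0² + 0² = 4 + 0 + 0 = 4
4 = (4)_5 → 4² = 16
16 = (3,1)_5 → 3² + 1² = 9 + 1 = 10
10 = (2,0)_5 → 2² + 0² = 4 + 0 = 4  — 4 already appeared earlier.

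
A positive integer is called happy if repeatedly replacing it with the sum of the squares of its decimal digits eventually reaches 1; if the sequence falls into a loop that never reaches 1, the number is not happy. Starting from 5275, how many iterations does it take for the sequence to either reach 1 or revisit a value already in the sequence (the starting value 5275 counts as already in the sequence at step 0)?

3

5275 → 5² + 2² + 7² + 5² = 103
103 → 1² + 0² + 3² = 10
10 → 1² + 0² = 1  — reached 1.
That took 3 steps.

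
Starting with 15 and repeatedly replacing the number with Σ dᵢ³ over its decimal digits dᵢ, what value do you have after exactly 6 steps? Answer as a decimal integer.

15 → 126
126 → 225
225 → 141
141 → 66
66 → 432
432 → 99

99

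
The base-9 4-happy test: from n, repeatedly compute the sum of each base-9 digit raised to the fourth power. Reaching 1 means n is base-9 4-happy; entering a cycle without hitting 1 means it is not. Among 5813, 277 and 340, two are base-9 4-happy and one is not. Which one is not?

5813: 5813 → 11889 → 4819 → 2433 → 243 → 81 → 1  — reaches 1 (base-9 4-happy)
277: 277 → 2563 → 3363 → 2433 → 243 → 81 → 1  — reaches 1 (base-9 4-happy)
340: 340 → 2658 → 3188 → 434 → 722 → 8208 → 114 → 1378 → 4098 → 1956 → 1394 → 8194 → 290 → 722  — repeats 722 (not base-9 4-happy)

340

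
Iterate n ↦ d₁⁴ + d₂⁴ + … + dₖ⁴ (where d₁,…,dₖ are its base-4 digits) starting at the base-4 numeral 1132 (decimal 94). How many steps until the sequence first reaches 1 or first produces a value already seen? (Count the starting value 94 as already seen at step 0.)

7

94 = (1,1,3,2)_4 → 1⁴ + 1⁴ + 3⁴ + 2⁴ = 99
99 = (1,2,0,3)_4 → 1⁴ + 2⁴ + 0⁴ + 3⁴ = 98
98 = (1,2,0,2)_4 → 1⁴ + 2⁴ + 0⁴ + 2⁴ = 33
33 = (2,0,1)_4 → 2⁴ + 0⁴ + 1⁴ = 17
17 = (1,0,1)_4 → 1⁴ + 0⁴ + 1⁴ = 2
2 = (2)_4 → 2⁴ = 16
16 = (1,0,0)_4 → 1⁴ + 0⁴ + 0⁴ = 1  — reached 1.
That took 7 steps.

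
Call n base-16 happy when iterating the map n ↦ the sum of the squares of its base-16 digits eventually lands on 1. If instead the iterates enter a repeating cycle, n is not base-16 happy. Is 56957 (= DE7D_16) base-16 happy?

56957 = (13,14,7,13)_16 → 13² + 14² + 7² + 13² = 583
583 = (2,4,7)_16 → 2² + 4² + 7² = 69
69 = (4,5)_16 → 4² + 5² = 41
41 = (2,9)_16 → 2² + 9² = 85
85 = (5,5)_16 → 5² + 5² = 50
50 = (3,2)_16 → 3² + 2² = 13
13 = (13)_16 → 13² = 169
169 = (10,9)_16 → 10² + 9² = 181
181 = (11,5)_16 → 11² + 5² = 146
146 = (9,2)_16 → 9² + 2² = 85  — 85 already seen; the sequence cycles without reaching 1.

not base-16 happy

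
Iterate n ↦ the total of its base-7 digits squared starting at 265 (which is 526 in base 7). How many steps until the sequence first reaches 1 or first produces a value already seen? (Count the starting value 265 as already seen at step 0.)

265 = (5,2,6)_7 → 5² + 2² + 6² = 65
65 = (1,2,2)_7 → 1² + 2² + 2² = 9
9 = (1,2)_7 → 1² + 2² = 5
5 = (5)_7 → 5² = 25
25 = (3,4)_7 → 3² + 4² = 25  — 25 repeats.
That took 5 steps.

5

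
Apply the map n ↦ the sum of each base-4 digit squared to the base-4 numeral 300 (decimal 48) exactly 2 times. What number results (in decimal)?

48 = (3,0,0)_4 → 9
9 = (2,1)_4 → 5

5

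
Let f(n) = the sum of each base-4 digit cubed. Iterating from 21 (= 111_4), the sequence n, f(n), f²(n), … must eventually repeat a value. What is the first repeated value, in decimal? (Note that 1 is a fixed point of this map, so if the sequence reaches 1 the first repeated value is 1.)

9

21 = (1,1,1)_4 → 1³ + 1³ + 1³ = 1 + 1 + 1 = 3
3 = (3)_4 → 3³ = 27
27 = (1,2,3)_4 → 1³ + 2³ + 3³ = 1 + 8 + 27 = 36
36 = (2,1,0)_4 → 2³ + 1³ + 0³ = 8 + 1 + 0 = 9
9 = (2,1)_4 → 2³ + 1³ = 8 + 1 = 9  — 9 already appeared earlier.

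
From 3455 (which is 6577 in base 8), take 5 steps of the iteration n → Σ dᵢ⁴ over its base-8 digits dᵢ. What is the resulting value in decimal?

34

3455 = (6,5,7,7)_8 → 6⁴ + 5⁴ + 7⁴ + 7⁴ = 6723
6723 = (1,5,1,0,3)_8 → 1⁴ + 5⁴ + 1⁴ + 0⁴ + 3⁴ = 708
708 = (1,3,0,4)_8 → 1⁴ + 3⁴ + 0⁴ + 4⁴ = 338
338 = (5,2,2)_8 → 5⁴ + 2⁴ + 2⁴ = 657
657 = (1,2,2,1)_8 → 1⁴ + 2⁴ + 2⁴ + 1⁴ = 34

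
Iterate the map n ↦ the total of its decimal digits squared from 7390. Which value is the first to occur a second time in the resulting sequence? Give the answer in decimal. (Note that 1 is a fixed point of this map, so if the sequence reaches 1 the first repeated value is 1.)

7390 → 7² + 3² + 9² + 0² = 139
139 → 1² + 3² + 9² = 91
91 → 9² + 1² = 82
82 → 8² + 2² = 68
68 → 6² + 8² = 100
100 → 1² + 0² + 0² = 1  — reached the fixed point 1.
1 → 1, so 1 is the first repeated value.

1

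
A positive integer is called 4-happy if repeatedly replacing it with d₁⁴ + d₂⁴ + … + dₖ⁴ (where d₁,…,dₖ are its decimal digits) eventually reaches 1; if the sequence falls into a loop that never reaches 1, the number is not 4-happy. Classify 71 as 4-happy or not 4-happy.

not 4-happy

71 → 7⁴ + 1⁴ = 2402
2402 → 2⁴ + 4⁴ + 0⁴ + 2⁴ = 288
288 → 2⁴ + 8⁴ + 8⁴ = 8208
8208 → 8⁴ + 2⁴ + 0⁴ + 8⁴ = 8208  — 8208 already seen; the sequence cycles without reaching 1.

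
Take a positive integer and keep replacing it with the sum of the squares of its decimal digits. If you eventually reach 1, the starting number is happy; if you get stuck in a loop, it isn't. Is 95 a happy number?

95 → 9² + 5² = 81 + 25 = 106
106 → 1² + 0² + 6² = 1 + 0 + 36 = 37
37 → 3² + 7² = 9 + 49 = 58
58 → 5² + 8² = 25 + 64 = 89
89 → 8² + 9² = 64 + 81 = 145
145 → 1² + 4² + 5² = 1 + 16 + 25 = 42
42 → 4² + 2² = 16 + 4 = 20
20 → 2² + 0² = 4 + 0 = 4
4 → 4² = 16
16 → 1² + 6² = 1 + 36 = 37  — 37 already seen; the sequence cycles without reaching 1.

not happy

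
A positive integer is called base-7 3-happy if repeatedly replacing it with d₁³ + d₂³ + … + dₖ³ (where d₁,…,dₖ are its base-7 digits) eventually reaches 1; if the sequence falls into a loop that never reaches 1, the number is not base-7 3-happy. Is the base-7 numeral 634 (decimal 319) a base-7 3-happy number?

319 = (6,3,4)_7 → 307
307 = (6,1,6)_7 → 433
433 = (1,1,5,6)_7 → 343
343 = (1,0,0,0)_7 → 1  — reached 1.

base-7 3-happy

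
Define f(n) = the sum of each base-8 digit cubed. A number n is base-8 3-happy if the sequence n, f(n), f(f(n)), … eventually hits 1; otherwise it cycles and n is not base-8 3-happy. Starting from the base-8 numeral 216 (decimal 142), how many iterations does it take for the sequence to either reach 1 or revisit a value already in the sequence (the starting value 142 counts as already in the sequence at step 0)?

142 = (2,1,6)_8 → 2³ + 1³ + 6³ = 8 + 1 + 216 = 225
225 = (3,4,1)_8 → 3³ + 4³ + 1³ = 27 + 64 + 1 = 92
92 = (1,3,4)_8 → 1³ + 3³ + 4³ = 1 + 27 + 64 = 92  — 92 repeats.
That took 3 steps.

3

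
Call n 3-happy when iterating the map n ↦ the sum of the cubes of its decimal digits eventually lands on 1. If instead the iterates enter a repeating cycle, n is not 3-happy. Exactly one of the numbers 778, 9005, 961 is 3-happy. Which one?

778

778: 778 → 1198 → 1243 → 100 → 1  — reaches 1 (3-happy)
9005: 9005 → 854 → 701 → 344 → 155 → 251 → 134 → 92 → 737 → 713 → 371 → 371  — repeats 371 (not 3-happy)
961: 961 → 946 → 1009 → 730 → 370 → 370  — repeats 370 (not 3-happy)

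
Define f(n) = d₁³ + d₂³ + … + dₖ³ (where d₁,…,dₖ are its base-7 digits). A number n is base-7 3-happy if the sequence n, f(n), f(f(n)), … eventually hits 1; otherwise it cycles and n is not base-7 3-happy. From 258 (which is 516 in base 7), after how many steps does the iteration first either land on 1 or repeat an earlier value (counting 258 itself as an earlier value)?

258 = (5,1,6)_7 → 5³ + 1³ + 6³ = 342
342 = (6,6,6)_7 → 6³ + 6³ + 6³ = 648
648 = (1,6,1,4)_7 → 1³ + 6³ + 1³ + 4³ = 282
282 = (5,5,2)_7 → 5³ + 5³ + 2³ = 258  — 258 repeats.
That took 4 steps.

4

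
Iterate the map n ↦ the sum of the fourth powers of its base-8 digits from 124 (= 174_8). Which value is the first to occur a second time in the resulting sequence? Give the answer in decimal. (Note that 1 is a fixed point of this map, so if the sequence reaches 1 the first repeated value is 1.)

124 = (1,7,4)_8 → 1⁴ + 7⁴ + 4⁴ = 2658
2658 = (5,1,4,2)_8 → 5⁴ + 1⁴ + 4⁴ + 2⁴ = 898
898 = (1,6,0,2)_8 → 1⁴ + 6⁴ + 0⁴ + 2⁴ = 1313
1313 = (2,4,4,1)_8 → 2⁴ + 4⁴ + 4⁴ + 1⁴ = 529
529 = (1,0,2,1)_8 → 1⁴ + 0⁴ + 2⁴ + 1⁴ = 18
18 = (2,2)_8 → 2⁴ + 2⁴ = 32
32 = (4,0)_8 → 4⁴ + 0⁴ = 256
256 = (4,0,0)_8 → 4⁴ + 0⁴ + 0⁴ = 256  — 256 already appeared earlier.

256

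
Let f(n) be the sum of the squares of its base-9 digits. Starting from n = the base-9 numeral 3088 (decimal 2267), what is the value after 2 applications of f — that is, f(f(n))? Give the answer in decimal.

41

2267 = (3,0,8,8)_9 → 3² + 0² + 8² + 8² = 9 + 0 + 64 + 64 = 137
137 = (1,6,2)_9 → 1² + 6² + 2² = 1 + 36 + 4 = 41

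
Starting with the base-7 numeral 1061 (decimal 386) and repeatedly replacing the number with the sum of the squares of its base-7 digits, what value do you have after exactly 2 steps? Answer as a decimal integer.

386 = (1,0,6,1)_7 → 38
38 = (5,3)_7 → 34

34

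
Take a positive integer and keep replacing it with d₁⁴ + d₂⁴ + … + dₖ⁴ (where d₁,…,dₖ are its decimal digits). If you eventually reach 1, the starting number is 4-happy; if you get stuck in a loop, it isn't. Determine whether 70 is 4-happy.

70 → 2401
2401 → 273
273 → 2498
2498 → 10929
10929 → 13139
13139 → 6725
6725 → 4338
4338 → 4514
4514 → 1138
1138 → 4179
4179 → 9219
9219 → 13139  — 13139 already seen; the sequence cycles without reaching 1.

not 4-happy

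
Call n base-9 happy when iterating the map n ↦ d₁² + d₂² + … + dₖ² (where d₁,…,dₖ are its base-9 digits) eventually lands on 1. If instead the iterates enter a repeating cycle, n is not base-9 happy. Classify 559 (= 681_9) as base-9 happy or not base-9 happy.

559 = (6,8,1)_9 → 6² + 8² + 1² = 36 + 64 + 1 = 101
101 = (1,2,2)_9 → 1² + 2² + 2² = 1 + 4 + 4 = 9
9 = (1,0)_9 → 1² + 0² = 1 + 0 = 1  — reached 1.

base-9 happy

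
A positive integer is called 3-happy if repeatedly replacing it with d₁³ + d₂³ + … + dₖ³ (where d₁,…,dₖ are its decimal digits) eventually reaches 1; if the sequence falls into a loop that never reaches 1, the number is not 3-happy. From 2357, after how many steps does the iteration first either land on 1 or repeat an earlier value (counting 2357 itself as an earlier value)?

8

2357 → 2³ + 3³ + 5³ + 7³ = 503
503 → 5³ + 0³ + 3³ = 152
152 → 1³ + 5³ + 2³ = 134
134 → 1³ + 3³ + 4³ = 92
92 → 9³ + 2³ = 737
737 → 7³ + 3³ + 7³ = 713
713 → 7³ + 1³ + 3³ = 371
371 → 3³ + 7³ + 1³ = 371  — 371 repeats.
That took 8 steps.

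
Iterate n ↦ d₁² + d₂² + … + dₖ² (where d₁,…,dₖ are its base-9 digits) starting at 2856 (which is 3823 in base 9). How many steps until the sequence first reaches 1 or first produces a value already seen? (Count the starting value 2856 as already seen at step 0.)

2856 = (3,8,2,3)_9 → 3² + 8² + 2² + 3² = 86
86 = (1,0,5)_9 → 1² + 0² + 5² = 26
26 = (2,8)_9 → 2² + 8² = 68
68 = (7,5)_9 → 7² + 5² = 74
74 = (8,2)_9 → 8² + 2² = 68  — 68 repeats.
That took 5 steps.

5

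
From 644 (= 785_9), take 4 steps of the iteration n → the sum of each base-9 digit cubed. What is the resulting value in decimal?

644 = (7,8,5)_9 → 980
980 = (1,3,0,8)_9 → 540
540 = (6,6,0)_9 → 432
432 = (5,3,0)_9 → 152

152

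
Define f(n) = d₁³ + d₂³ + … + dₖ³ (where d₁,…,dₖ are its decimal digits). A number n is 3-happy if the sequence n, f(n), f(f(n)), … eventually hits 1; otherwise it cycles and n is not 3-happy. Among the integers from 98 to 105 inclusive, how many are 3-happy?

1

98: 98 → 1241 → 74 → 407 → 407  — not 3-happy
99: 99 → 1458 → 702 → 351 → 153 → 153  — not 3-happy
100: 100 → 1  — 3-happy
101: 101 → 2 → 8 → 512 → 134 → 92 → 737 → 713 → 371 → 371  — not 3-happy
102: 102 → 9 → 729 → 1080 → 513 → 153 → 153  — not 3-happy
103: 103 → 28 → 520 → 133 → 55 → 250 → 133  — not 3-happy
104: 104 → 65 → 341 → 92 → 737 → 713 → 371 → 371  — not 3-happy
105: 105 → 126 → 225 → 141 → 66 → 432 → 99 → 1458 → 702 → 351 → 153 → 153  — not 3-happy
3-happy: 100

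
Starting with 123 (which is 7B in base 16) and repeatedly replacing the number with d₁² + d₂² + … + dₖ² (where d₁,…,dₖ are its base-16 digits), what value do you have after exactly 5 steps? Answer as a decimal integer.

123 = (7,11)_16 → 170
170 = (10,10)_16 → 200
200 = (12,8)_16 → 208
208 = (13,0)_16 → 169
169 = (10,9)_16 → 181

181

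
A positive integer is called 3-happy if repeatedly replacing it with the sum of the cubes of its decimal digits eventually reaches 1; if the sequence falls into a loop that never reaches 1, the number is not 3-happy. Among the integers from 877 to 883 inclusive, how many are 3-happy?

877: 877 → 1198 → 1243 → 100 → 1  (reaches 1)
878: 878 → 1367 → 587 → 980 → 1241 → 74 → 407 → 407  (repeats 407)
879: 879 → 1584 → 702 → 351 → 153 → 153  (repeats 153)
880: 880 → 1024 → 73 → 370 → 370  (repeats 370)
881: 881 → 1025 → 134 → 92 → 737 → 713 → 371 → 371  (repeats 371)
882: 882 → 1032 → 36 → 243 → 99 → 1458 → 702 → 351 → 153 → 153  (repeats 153)
883: 883 → 1051 → 127 → 352 → 160 → 217 → 352  (repeats 352)
3-happy: 877

1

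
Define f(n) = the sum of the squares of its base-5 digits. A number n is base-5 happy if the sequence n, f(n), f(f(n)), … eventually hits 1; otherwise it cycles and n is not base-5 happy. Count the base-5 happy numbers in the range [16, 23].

2

16: 16 → 10 → 4 → 16  — not base-5 happy
17: 17 → 13 → 13  — not base-5 happy
18: 18 → 18  — not base-5 happy
19: 19 → 25 → 1  — base-5 happy
20: 20 → 16 → 10 → 4 → 16  — not base-5 happy
21: 21 → 17 → 13 → 13  — not base-5 happy
22: 22 → 20 → 16 → 10 → 4 → 16  — not base-5 happy
23: 23 → 25 → 1  — base-5 happy
base-5 happy: 19, 23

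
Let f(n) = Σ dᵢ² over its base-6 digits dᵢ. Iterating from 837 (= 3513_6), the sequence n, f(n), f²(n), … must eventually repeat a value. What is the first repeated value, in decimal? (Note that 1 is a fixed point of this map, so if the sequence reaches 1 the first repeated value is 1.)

837 = (3,5,1,3)_6 → 3² + 5² + 1² + 3² = 44
44 = (1,1,2)_6 → 1² + 1² + 2² = 6
6 = (1,0)_6 → 1² + 0² = 1  — reached the fixed point 1.
1 → 1, so 1 is the first repeated value.

1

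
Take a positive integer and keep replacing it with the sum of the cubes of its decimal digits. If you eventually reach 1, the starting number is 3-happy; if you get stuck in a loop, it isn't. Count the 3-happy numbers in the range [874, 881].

874: 874 → 919 → 1459 → 919  — not 3-happy
875: 875 → 980 → 1241 → 74 → 407 → 407  — not 3-happy
876: 876 → 1071 → 345 → 216 → 225 → 141 → 66 → 432 → 99 → 1458 → 702 → 351 → 153 → 153  — not 3-happy
877: 877 → 1198 → 1243 → 100 → 1  — 3-happy
878: 878 → 1367 → 587 → 980 → 1241 → 74 → 407 → 407  — not 3-happy
879: 879 → 1584 → 702 → 351 → 153 → 153  — not 3-happy
880: 880 → 1024 → 73 → 370 → 370  — not 3-happy
881: 881 → 1025 → 134 → 92 → 737 → 713 → 371 → 371  — not 3-happy
3-happy: 877

1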